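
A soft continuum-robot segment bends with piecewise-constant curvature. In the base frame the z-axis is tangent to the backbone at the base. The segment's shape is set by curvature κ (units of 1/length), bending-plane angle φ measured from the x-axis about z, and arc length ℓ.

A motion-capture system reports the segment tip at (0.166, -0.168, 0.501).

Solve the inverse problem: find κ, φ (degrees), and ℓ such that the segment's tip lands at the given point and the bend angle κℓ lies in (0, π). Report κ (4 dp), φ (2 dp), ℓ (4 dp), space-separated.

1.5397 314.66 0.5722

ρ = √(x²+y²) = √(0.166² + -0.168²) = 0.23618
φ = atan2(y, x) mod 360° = atan2(-0.168, 0.166) = 314.6569°
|p|² = ρ² + z² = 0.23618² + 0.501² = 0.30678
κ = 2ρ / |p|² = 2×0.23618 / 0.30678 = 1.53972
θ = 2·atan2(ρ, z) = 2·atan2(0.23618, 0.501) = 0.88104 rad
ℓ = θ/κ = 0.88104/1.53972 = 0.57221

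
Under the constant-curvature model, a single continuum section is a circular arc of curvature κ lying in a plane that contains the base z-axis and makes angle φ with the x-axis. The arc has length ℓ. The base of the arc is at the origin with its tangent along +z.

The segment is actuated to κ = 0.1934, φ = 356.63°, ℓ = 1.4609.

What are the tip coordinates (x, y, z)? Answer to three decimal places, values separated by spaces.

0.205 -0.012 1.442

θ = κ·ℓ = 0.1934 × 1.4609 = 0.28254 rad
ρ = (1 − cos θ)/κ = (1 − 0.96035)/0.1934 = 0.20501
z = sin θ / κ = 0.27879/0.1934 = 1.44154
x = ρ cos φ = 0.20501 × cos(356.63°) = 0.20466
y = ρ sin φ = 0.20501 × sin(356.63°) = -0.01205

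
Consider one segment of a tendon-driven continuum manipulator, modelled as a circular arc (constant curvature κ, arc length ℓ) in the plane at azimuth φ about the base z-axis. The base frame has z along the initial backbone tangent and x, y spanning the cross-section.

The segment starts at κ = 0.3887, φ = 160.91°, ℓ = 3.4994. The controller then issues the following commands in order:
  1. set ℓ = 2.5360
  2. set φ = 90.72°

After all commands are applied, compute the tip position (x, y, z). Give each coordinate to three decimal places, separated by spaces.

-0.014 1.152 2.145

initial: κ=0.3887, φ=160.91°, ℓ=3.4994
cmd 1: set ℓ=2.5360 → (κ,φ,ℓ)=(0.3887,160.91°,2.5360) → tip=(-1.0886,0.3767,2.1448)
cmd 2: set φ=90.72° → (κ,φ,ℓ)=(0.3887,90.72°,2.5360) → tip=(-0.0145,1.1518,2.1448)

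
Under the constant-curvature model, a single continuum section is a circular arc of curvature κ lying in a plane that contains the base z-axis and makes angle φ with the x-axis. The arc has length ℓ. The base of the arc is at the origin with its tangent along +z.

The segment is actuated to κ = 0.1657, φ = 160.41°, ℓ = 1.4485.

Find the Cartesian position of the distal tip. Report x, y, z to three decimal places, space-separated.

-0.163 0.058 1.435

θ = κ·ℓ = 0.1657 × 1.4485 = 0.24002 rad
ρ = (1 − cos θ)/κ = (1 − 0.97133)/0.1657 = 0.17300
z = sin θ / κ = 0.23772/0.1657 = 1.43463
x = ρ cos φ = 0.17300 × cos(160.41°) = -0.16299
y = ρ sin φ = 0.17300 × sin(160.41°) = 0.05800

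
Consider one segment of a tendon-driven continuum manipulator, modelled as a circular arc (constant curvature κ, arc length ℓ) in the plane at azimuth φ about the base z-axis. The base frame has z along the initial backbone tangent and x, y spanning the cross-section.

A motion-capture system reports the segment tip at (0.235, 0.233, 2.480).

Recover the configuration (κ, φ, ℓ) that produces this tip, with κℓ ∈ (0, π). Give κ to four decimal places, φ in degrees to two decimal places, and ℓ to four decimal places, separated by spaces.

0.1057 44.76 2.5093

ρ = √(x²+y²) = √(0.235² + 0.233²) = 0.33093
φ = atan2(y, x) mod 360° = atan2(0.233, 0.235) = 44.7551°
|p|² = ρ² + z² = 0.33093² + 2.480² = 6.25991
κ = 2ρ / |p|² = 2×0.33093 / 6.25991 = 0.10573
θ = 2·atan2(ρ, z) = 2·atan2(0.33093, 2.480) = 0.26531 rad
ℓ = θ/κ = 0.26531/0.10573 = 2.50934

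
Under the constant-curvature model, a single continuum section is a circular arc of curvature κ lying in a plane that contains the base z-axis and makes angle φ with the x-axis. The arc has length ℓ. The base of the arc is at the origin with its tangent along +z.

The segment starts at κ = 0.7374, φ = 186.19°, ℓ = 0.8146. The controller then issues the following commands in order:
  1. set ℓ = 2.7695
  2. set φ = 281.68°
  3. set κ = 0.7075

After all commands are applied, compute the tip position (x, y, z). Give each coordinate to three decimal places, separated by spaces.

initial: κ=0.7374, φ=186.19°, ℓ=0.8146
cmd 1: set ℓ=2.7695 → (κ,φ,ℓ)=(0.7374,186.19°,2.7695) → tip=(-1.9605,-0.2126,1.2082)
cmd 2: set φ=281.68° → (κ,φ,ℓ)=(0.7374,281.68°,2.7695) → tip=(0.3992,-1.9312,1.2082)
cmd 3: set κ=0.7075 → (κ,φ,ℓ)=(0.7075,281.68°,2.7695) → tip=(0.3946,-1.9086,1.3080)

0.395 -1.909 1.308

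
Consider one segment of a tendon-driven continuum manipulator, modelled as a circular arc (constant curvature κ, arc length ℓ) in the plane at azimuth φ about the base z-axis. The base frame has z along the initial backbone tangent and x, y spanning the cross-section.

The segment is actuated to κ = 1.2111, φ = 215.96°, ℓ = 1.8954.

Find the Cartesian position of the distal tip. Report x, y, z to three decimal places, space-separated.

θ = κ·ℓ = 1.2111 × 1.8954 = 2.29552 rad
ρ = (1 − cos θ)/κ = (1 − -0.66293)/1.2111 = 1.37307
z = sin θ / κ = 0.74868/1.2111 = 0.61818
x = ρ cos φ = 1.37307 × cos(215.96°) = -1.11140
y = ρ sin φ = 1.37307 × sin(215.96°) = -0.80630

-1.111 -0.806 0.618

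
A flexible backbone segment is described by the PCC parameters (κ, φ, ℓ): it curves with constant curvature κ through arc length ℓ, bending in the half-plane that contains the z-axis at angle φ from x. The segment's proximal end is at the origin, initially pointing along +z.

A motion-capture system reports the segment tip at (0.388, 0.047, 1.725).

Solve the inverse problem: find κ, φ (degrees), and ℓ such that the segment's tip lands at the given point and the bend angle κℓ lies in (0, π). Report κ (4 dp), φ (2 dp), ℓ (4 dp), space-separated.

ρ = √(x²+y²) = √(0.388² + 0.047²) = 0.39084
φ = atan2(y, x) mod 360° = atan2(0.047, 0.388) = 6.9068°
|p|² = ρ² + z² = 0.39084² + 1.725² = 3.12838
κ = 2ρ / |p|² = 2×0.39084 / 3.12838 = 0.24987
θ = 2·atan2(ρ, z) = 2·atan2(0.39084, 1.725) = 0.44562 rad
ℓ = θ/κ = 0.44562/0.24987 = 1.78344

0.2499 6.91 1.7834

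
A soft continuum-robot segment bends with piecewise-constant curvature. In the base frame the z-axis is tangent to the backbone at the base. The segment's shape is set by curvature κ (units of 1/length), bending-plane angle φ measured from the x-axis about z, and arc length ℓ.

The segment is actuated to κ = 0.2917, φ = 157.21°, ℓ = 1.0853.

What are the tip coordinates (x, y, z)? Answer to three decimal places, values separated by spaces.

θ = κ·ℓ = 0.2917 × 1.0853 = 0.31658 rad
ρ = (1 − cos θ)/κ = (1 − 0.95031)/0.2917 = 0.17036
z = sin θ / κ = 0.31132/0.2917 = 1.06726
x = ρ cos φ = 0.17036 × cos(157.21°) = -0.15706
y = ρ sin φ = 0.17036 × sin(157.21°) = 0.06599

-0.157 0.066 1.067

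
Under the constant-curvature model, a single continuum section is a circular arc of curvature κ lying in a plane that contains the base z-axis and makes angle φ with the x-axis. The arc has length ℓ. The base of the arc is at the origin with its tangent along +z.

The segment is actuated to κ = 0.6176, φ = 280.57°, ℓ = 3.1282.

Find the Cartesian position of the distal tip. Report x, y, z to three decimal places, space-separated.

θ = κ·ℓ = 0.6176 × 3.1282 = 1.93198 rad
ρ = (1 − cos θ)/κ = (1 − -0.35338)/0.6176 = 2.19135
z = sin θ / κ = 0.93548/0.6176 = 1.51470
x = ρ cos φ = 2.19135 × cos(280.57°) = 0.40197
y = ρ sin φ = 2.19135 × sin(280.57°) = -2.15417

0.402 -2.154 1.515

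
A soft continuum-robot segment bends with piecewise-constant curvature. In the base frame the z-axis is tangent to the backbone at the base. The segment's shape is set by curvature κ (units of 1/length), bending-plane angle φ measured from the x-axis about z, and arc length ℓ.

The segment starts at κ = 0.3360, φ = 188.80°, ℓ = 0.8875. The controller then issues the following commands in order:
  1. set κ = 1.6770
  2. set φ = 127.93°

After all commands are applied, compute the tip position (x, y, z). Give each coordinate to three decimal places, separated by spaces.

initial: κ=0.3360, φ=188.80°, ℓ=0.8875
cmd 1: set κ=1.6770 → (κ,φ,ℓ)=(1.6770,188.80°,0.8875) → tip=(-0.5407,-0.0837,0.5943)
cmd 2: set φ=127.93° → (κ,φ,ℓ)=(1.6770,127.93°,0.8875) → tip=(-0.3364,0.4316,0.5943)

-0.336 0.432 0.594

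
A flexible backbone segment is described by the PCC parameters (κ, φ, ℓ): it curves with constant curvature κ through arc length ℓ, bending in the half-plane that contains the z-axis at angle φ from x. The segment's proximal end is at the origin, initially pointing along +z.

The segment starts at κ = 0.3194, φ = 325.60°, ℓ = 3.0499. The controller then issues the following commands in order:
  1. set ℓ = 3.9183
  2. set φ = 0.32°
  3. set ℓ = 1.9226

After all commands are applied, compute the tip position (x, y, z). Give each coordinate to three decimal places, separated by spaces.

initial: κ=0.3194, φ=325.60°, ℓ=3.0499
cmd 1: set ℓ=3.9183 → (κ,φ,ℓ)=(0.3194,325.60°,3.9183) → tip=(1.7724,-1.2136,2.9726)
cmd 2: set φ=0.32° → (κ,φ,ℓ)=(0.3194,0.32°,3.9183) → tip=(2.1481,0.0120,2.9726)
cmd 3: set ℓ=1.9226 → (κ,φ,ℓ)=(0.3194,0.32°,1.9226) → tip=(0.5720,0.0032,1.8040)

0.572 0.003 1.804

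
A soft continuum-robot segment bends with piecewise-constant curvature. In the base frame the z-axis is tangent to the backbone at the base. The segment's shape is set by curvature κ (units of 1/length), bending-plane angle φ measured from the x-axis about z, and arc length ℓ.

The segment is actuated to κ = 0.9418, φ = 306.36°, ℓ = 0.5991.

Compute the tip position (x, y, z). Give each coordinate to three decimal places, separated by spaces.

θ = κ·ℓ = 0.9418 × 0.5991 = 0.56423 rad
ρ = (1 − cos θ)/κ = (1 − 0.84500)/0.9418 = 0.16458
z = sin θ / κ = 0.53477/0.9418 = 0.56781
x = ρ cos φ = 0.16458 × cos(306.36°) = 0.09757
y = ρ sin φ = 0.16458 × sin(306.36°) = -0.13254

0.098 -0.133 0.568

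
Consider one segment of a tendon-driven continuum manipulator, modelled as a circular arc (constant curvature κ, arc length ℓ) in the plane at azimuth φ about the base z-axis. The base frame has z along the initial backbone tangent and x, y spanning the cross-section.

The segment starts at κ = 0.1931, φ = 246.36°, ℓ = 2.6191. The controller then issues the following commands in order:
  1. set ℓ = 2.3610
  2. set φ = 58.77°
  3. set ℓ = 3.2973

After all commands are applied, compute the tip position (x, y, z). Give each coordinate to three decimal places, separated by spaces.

initial: κ=0.1931, φ=246.36°, ℓ=2.6191
cmd 1: set ℓ=2.3610 → (κ,φ,ℓ)=(0.1931,246.36°,2.3610) → tip=(-0.2121,-0.4846,2.2801)
cmd 2: set φ=58.77° → (κ,φ,ℓ)=(0.1931,58.77°,2.3610) → tip=(0.2742,0.4523,2.2801)
cmd 3: set ℓ=3.2973 → (κ,φ,ℓ)=(0.1931,58.77°,3.2973) → tip=(0.5261,0.8677,3.0790)

0.526 0.868 3.079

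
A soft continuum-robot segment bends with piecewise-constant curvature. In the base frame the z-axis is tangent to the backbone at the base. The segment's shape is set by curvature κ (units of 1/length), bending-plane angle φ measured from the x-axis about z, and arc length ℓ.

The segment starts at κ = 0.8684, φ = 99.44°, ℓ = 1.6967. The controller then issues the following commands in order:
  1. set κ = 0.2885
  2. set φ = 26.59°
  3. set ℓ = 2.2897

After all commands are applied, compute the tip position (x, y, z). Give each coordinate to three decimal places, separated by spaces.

0.652 0.326 2.127

initial: κ=0.8684, φ=99.44°, ℓ=1.6967
cmd 1: set κ=0.2885 → (κ,φ,ℓ)=(0.2885,99.44°,1.6967) → tip=(-0.0668,0.4015,1.6297)
cmd 2: set φ=26.59° → (κ,φ,ℓ)=(0.2885,26.59°,1.6967) → tip=(0.3640,0.1822,1.6297)
cmd 3: set ℓ=2.2897 → (κ,φ,ℓ)=(0.2885,26.59°,2.2897) → tip=(0.6520,0.3264,2.1268)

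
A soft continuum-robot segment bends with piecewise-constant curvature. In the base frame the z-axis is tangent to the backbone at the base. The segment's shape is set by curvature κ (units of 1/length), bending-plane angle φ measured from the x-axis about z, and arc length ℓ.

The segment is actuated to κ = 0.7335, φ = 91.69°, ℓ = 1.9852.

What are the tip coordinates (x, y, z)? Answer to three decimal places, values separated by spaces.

-0.036 1.207 1.354

θ = κ·ℓ = 0.7335 × 1.9852 = 1.45614 rad
ρ = (1 − cos θ)/κ = (1 − 0.11440)/0.7335 = 1.20736
z = sin θ / κ = 0.99343/0.7335 = 1.35438
x = ρ cos φ = 1.20736 × cos(91.69°) = -0.03561
y = ρ sin φ = 1.20736 × sin(91.69°) = 1.20684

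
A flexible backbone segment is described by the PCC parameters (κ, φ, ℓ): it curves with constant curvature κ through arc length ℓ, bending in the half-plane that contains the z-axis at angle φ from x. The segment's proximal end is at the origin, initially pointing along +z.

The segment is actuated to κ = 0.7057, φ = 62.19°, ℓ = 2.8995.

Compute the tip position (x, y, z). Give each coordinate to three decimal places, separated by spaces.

θ = κ·ℓ = 0.7057 × 2.8995 = 2.04618 rad
ρ = (1 − cos θ)/κ = (1 − -0.45768)/0.7057 = 2.06558
z = sin θ / κ = 0.88912/0.7057 = 1.25991
x = ρ cos φ = 2.06558 × cos(62.19°) = 0.96368
y = ρ sin φ = 2.06558 × sin(62.19°) = 1.82700

0.964 1.827 1.260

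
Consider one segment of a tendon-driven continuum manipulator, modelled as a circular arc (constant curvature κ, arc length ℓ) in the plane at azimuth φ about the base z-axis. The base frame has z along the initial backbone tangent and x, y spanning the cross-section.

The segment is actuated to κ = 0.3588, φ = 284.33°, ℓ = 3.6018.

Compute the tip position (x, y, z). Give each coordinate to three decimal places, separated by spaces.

θ = κ·ℓ = 0.3588 × 3.6018 = 1.29233 rad
ρ = (1 − cos θ)/κ = (1 − 0.27489)/0.3588 = 2.02094
z = sin θ / κ = 0.96148/0.3588 = 2.67970
x = ρ cos φ = 2.02094 × cos(284.33°) = 0.50020
y = ρ sin φ = 2.02094 × sin(284.33°) = -1.95806

0.500 -1.958 2.680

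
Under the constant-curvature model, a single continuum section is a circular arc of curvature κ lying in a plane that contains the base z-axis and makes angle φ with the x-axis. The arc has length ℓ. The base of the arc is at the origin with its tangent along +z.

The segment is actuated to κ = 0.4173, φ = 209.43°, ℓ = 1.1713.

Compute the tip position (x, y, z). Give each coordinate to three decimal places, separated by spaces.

θ = κ·ℓ = 0.4173 × 1.1713 = 0.48878 rad
ρ = (1 − cos θ)/κ = (1 − 0.88290)/0.4173 = 0.28060
z = sin θ / κ = 0.46955/0.4173 = 1.12521
x = ρ cos φ = 0.28060 × cos(209.43°) = -0.24439
y = ρ sin φ = 0.28060 × sin(209.43°) = -0.13788

-0.244 -0.138 1.125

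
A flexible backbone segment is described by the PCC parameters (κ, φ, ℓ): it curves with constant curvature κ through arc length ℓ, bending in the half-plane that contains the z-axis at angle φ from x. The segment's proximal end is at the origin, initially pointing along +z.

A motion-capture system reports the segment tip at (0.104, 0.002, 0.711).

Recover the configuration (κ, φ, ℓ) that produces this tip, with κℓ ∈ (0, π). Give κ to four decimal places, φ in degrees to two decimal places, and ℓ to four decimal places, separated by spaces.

ρ = √(x²+y²) = √(0.104² + 0.002²) = 0.10402
φ = atan2(y, x) mod 360° = atan2(0.002, 0.104) = 1.1017°
|p|² = ρ² + z² = 0.10402² + 0.711² = 0.51634
κ = 2ρ / |p|² = 2×0.10402 / 0.51634 = 0.40291
θ = 2·atan2(ρ, z) = 2·atan2(0.10402, 0.711) = 0.29054 rad
ℓ = θ/κ = 0.29054/0.40291 = 0.72110

0.4029 1.10 0.7211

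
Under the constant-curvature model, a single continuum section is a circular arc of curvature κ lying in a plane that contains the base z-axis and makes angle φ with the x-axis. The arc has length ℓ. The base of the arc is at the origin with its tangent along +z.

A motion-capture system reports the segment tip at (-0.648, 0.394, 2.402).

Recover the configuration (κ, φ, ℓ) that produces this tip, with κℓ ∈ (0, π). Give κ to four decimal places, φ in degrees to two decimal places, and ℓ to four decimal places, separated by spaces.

0.2391 148.70 2.5586

ρ = √(x²+y²) = √(-0.648² + 0.394²) = 0.75838
φ = atan2(y, x) mod 360° = atan2(0.394, -0.648) = 148.6994°
|p|² = ρ² + z² = 0.75838² + 2.402² = 6.34474
κ = 2ρ / |p|² = 2×0.75838 / 6.34474 = 0.23906
θ = 2·atan2(ρ, z) = 2·atan2(0.75838, 2.402) = 0.61165 rad
ℓ = θ/κ = 0.61165/0.23906 = 2.55857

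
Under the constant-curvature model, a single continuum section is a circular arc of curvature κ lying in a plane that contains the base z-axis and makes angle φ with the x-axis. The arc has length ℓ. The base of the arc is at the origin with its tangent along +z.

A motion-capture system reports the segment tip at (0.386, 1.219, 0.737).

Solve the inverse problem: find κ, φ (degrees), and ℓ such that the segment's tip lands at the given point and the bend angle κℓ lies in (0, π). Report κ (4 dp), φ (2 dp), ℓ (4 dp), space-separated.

ρ = √(x²+y²) = √(0.386² + 1.219²) = 1.27865
φ = atan2(y, x) mod 360° = atan2(1.219, 0.386) = 72.4295°
|p|² = ρ² + z² = 1.27865² + 0.737² = 2.17813
κ = 2ρ / |p|² = 2×1.27865 / 2.17813 = 1.17409
θ = 2·atan2(ρ, z) = 2·atan2(1.27865, 0.737) = 2.09584 rad
ℓ = θ/κ = 2.09584/1.17409 = 1.78508

1.1741 72.43 1.7851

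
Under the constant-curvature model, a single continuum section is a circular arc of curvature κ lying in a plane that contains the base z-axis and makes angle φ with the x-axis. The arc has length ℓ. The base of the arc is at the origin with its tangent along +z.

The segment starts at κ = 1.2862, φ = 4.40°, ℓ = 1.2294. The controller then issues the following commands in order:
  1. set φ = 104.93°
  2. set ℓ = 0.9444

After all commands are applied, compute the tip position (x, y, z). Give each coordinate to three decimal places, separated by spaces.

-0.130 0.489 0.729

initial: κ=1.2862, φ=4.40°, ℓ=1.2294
cmd 1: set φ=104.93° → (κ,φ,ℓ)=(1.2862,104.93°,1.2294) → tip=(-0.2024,0.7591,0.7774)
cmd 2: set ℓ=0.9444 → (κ,φ,ℓ)=(1.2862,104.93°,0.9444) → tip=(-0.1305,0.4893,0.7287)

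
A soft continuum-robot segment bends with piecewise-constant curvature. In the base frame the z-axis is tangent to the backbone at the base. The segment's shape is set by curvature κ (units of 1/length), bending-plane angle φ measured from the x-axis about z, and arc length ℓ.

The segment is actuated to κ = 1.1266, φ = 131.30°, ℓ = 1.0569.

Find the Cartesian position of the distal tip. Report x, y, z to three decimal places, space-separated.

-0.368 0.419 0.824

θ = κ·ℓ = 1.1266 × 1.0569 = 1.19070 rad
ρ = (1 − cos θ)/κ = (1 − 0.37101)/1.1266 = 0.55831
z = sin θ / κ = 0.92863/1.1266 = 0.82428
x = ρ cos φ = 0.55831 × cos(131.30°) = -0.36849
y = ρ sin φ = 0.55831 × sin(131.30°) = 0.41944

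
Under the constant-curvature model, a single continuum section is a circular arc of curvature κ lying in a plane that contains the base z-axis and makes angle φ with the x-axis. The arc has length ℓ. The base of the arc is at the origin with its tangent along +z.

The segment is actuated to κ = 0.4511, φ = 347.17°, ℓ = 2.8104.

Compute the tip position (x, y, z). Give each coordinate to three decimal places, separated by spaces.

θ = κ·ℓ = 0.4511 × 2.8104 = 1.26777 rad
ρ = (1 − cos θ)/κ = (1 − 0.29841)/0.4511 = 1.55529
z = sin θ / κ = 0.95444/0.4511 = 2.11580
x = ρ cos φ = 1.55529 × cos(347.17°) = 1.51646
y = ρ sin φ = 1.55529 × sin(347.17°) = -0.34537

1.516 -0.345 2.116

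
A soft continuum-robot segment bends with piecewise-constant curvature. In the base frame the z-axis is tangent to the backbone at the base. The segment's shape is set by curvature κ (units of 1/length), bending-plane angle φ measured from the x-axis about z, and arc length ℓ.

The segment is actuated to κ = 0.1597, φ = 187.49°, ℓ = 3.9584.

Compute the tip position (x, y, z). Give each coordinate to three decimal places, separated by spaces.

-1.200 -0.158 3.700

θ = κ·ℓ = 0.1597 × 3.9584 = 0.63216 rad
ρ = (1 − cos θ)/κ = (1 − 0.80676)/0.1597 = 1.21005
z = sin θ / κ = 0.59089/0.1597 = 3.69997
x = ρ cos φ = 1.21005 × cos(187.49°) = -1.19972
y = ρ sin φ = 1.21005 × sin(187.49°) = -0.15773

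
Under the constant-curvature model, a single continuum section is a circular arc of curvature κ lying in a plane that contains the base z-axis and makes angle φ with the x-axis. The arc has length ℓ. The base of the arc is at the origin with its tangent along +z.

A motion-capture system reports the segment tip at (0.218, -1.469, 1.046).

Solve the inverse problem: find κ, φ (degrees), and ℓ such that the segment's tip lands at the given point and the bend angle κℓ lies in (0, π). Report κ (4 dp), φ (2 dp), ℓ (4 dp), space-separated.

ρ = √(x²+y²) = √(0.218² + -1.469²) = 1.48509
φ = atan2(y, x) mod 360° = atan2(-1.469, 0.218) = 278.4411°
|p|² = ρ² + z² = 1.48509² + 1.046² = 3.29960
κ = 2ρ / |p|² = 2×1.48509 / 3.29960 = 0.90016
θ = 2·atan2(ρ, z) = 2·atan2(1.48509, 1.046) = 1.91433 rad
ℓ = θ/κ = 1.91433/0.90016 = 2.12665

0.9002 278.44 2.1267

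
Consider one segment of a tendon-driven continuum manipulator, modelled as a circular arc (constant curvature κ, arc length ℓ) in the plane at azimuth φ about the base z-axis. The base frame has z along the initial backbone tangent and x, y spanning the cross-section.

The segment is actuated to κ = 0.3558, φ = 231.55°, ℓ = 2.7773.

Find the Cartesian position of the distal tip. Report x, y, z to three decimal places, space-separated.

θ = κ·ℓ = 0.3558 × 2.7773 = 0.98816 rad
ρ = (1 − cos θ)/κ = (1 − 0.55022)/0.3558 = 1.26412
z = sin θ / κ = 0.83502/0.3558 = 2.34687
x = ρ cos φ = 1.26412 × cos(231.55°) = -0.78607
y = ρ sin φ = 1.26412 × sin(231.55°) = -0.99000

-0.786 -0.990 2.347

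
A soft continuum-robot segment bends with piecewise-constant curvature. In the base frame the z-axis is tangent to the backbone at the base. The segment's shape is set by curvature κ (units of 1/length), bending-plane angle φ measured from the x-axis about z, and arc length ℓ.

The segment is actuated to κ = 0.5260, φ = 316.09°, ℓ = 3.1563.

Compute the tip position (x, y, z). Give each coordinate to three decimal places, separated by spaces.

θ = κ·ℓ = 0.5260 × 3.1563 = 1.66021 rad
ρ = (1 − cos θ)/κ = (1 − -0.08930)/0.5260 = 2.07091
z = sin θ / κ = 0.99600/0.5260 = 1.89355
x = ρ cos φ = 2.07091 × cos(316.09°) = 1.49195
y = ρ sin φ = 2.07091 × sin(316.09°) = -1.43623

1.492 -1.436 1.894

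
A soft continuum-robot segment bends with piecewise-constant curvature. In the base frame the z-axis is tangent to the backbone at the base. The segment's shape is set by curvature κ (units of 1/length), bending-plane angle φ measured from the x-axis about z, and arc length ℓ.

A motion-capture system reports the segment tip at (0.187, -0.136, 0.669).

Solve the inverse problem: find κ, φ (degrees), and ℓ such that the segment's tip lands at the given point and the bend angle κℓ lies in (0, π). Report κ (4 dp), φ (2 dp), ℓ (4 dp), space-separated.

0.9230 323.97 0.7211

ρ = √(x²+y²) = √(0.187² + -0.136²) = 0.23122
φ = atan2(y, x) mod 360° = atan2(-0.136, 0.187) = 323.9726°
|p|² = ρ² + z² = 0.23122² + 0.669² = 0.50103
κ = 2ρ / |p|² = 2×0.23122 / 0.50103 = 0.92301
θ = 2·atan2(ρ, z) = 2·atan2(0.23122, 0.669) = 0.66555 rad
ℓ = θ/κ = 0.66555/0.92301 = 0.72107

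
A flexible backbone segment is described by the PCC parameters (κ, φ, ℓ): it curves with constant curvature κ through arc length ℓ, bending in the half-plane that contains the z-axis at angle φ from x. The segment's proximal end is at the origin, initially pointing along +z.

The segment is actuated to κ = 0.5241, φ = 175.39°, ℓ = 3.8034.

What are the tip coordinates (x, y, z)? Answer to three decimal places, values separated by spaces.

-2.682 0.216 1.740

θ = κ·ℓ = 0.5241 × 3.8034 = 1.99336 rad
ρ = (1 − cos θ)/κ = (1 − -0.41010)/0.5241 = 2.69052
z = sin θ / κ = 0.91204/0.5241 = 1.74020
x = ρ cos φ = 2.69052 × cos(175.39°) = -2.68182
y = ρ sin φ = 2.69052 × sin(175.39°) = 0.21624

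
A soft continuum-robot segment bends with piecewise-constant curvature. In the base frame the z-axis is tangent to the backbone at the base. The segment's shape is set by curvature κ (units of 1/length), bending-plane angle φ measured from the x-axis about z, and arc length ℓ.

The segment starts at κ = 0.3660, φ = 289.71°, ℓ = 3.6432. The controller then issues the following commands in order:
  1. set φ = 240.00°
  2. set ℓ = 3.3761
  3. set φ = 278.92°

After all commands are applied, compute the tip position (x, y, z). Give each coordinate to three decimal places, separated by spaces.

0.284 -1.811 2.580

initial: κ=0.3660, φ=289.71°, ℓ=3.6432
cmd 1: set φ=240.00° → (κ,φ,ℓ)=(0.3660,240.00°,3.6432) → tip=(-1.0449,-1.8098,2.6556)
cmd 2: set ℓ=3.3761 → (κ,φ,ℓ)=(0.3660,240.00°,3.3761) → tip=(-0.9168,-1.5879,2.5802)
cmd 3: set φ=278.92° → (κ,φ,ℓ)=(0.3660,278.92°,3.3761) → tip=(0.2843,-1.8114,2.5802)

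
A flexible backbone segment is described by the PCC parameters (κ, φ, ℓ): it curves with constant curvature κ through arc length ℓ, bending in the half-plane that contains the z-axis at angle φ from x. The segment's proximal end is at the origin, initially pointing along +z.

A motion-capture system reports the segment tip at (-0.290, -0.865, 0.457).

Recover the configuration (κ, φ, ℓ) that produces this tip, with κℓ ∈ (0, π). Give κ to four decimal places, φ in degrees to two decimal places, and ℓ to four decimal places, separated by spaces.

ρ = √(x²+y²) = √(-0.290² + -0.865²) = 0.91232
φ = atan2(y, x) mod 360° = atan2(-0.865, -0.290) = 251.4658°
|p|² = ρ² + z² = 0.91232² + 0.457² = 1.04117
κ = 2ρ / |p|² = 2×0.91232 / 1.04117 = 1.75248
θ = 2·atan2(ρ, z) = 2·atan2(0.91232, 0.457) = 2.21282 rad
ℓ = θ/κ = 2.21282/1.75248 = 1.26268

1.7525 251.47 1.2627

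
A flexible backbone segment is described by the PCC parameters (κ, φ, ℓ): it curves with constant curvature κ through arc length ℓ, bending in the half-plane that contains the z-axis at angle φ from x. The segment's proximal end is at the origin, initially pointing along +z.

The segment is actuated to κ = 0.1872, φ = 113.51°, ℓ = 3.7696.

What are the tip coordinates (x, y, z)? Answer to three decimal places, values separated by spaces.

-0.509 1.170 3.464

θ = κ·ℓ = 0.1872 × 3.7696 = 0.70567 rad
ρ = (1 − cos θ)/κ = (1 − 0.76118)/0.1872 = 1.27576
z = sin θ / κ = 0.64854/0.1872 = 3.46444
x = ρ cos φ = 1.27576 × cos(113.51°) = -0.50891
y = ρ sin φ = 1.27576 × sin(113.51°) = 1.16986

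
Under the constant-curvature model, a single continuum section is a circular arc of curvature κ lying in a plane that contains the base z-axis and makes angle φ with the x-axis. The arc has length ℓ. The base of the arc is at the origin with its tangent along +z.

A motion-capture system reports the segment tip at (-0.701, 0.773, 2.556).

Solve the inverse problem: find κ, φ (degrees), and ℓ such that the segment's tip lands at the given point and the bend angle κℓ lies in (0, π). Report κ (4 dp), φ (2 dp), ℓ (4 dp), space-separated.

ρ = √(x²+y²) = √(-0.701² + 0.773²) = 1.04352
φ = atan2(y, x) mod 360° = atan2(0.773, -0.701) = 132.2035°
|p|² = ρ² + z² = 1.04352² + 2.556² = 7.62207
κ = 2ρ / |p|² = 2×1.04352 / 7.62207 = 0.27382
θ = 2·atan2(ρ, z) = 2·atan2(1.04352, 2.556) = 0.77522 rad
ℓ = θ/κ = 0.77522/0.27382 = 2.83117

0.2738 132.20 2.8312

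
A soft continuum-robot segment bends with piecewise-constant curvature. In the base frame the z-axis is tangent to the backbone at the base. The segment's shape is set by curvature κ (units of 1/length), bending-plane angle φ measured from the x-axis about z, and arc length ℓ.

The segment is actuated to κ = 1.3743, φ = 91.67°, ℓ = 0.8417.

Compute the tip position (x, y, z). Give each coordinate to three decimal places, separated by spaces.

θ = κ·ℓ = 1.3743 × 0.8417 = 1.15675 rad
ρ = (1 − cos θ)/κ = (1 − 0.40232)/1.3743 = 0.43490
z = sin θ / κ = 0.91550/1.3743 = 0.66616
x = ρ cos φ = 0.43490 × cos(91.67°) = -0.01267
y = ρ sin φ = 0.43490 × sin(91.67°) = 0.43471

-0.013 0.435 0.666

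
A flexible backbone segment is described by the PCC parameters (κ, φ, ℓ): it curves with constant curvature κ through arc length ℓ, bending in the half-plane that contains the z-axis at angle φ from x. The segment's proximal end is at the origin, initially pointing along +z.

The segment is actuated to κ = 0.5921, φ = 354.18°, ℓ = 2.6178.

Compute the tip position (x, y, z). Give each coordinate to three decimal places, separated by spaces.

1.645 -0.168 1.689

θ = κ·ℓ = 0.5921 × 2.6178 = 1.55000 rad
ρ = (1 − cos θ)/κ = (1 − 0.02080)/0.5921 = 1.65378
z = sin θ / κ = 0.99978/0.5921 = 1.68854
x = ρ cos φ = 1.65378 × cos(354.18°) = 1.64526
y = ρ sin φ = 1.65378 × sin(354.18°) = -0.16770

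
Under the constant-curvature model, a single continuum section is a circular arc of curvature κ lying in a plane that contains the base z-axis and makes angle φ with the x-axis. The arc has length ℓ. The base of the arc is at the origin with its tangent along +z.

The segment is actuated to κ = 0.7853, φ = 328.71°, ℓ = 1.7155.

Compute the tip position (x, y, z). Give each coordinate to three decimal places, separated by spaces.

θ = κ·ℓ = 0.7853 × 1.7155 = 1.34718 rad
ρ = (1 − cos θ)/κ = (1 − 0.22176)/0.7853 = 0.99102
z = sin θ / κ = 0.97510/0.7853 = 1.24169
x = ρ cos φ = 0.99102 × cos(328.71°) = 0.84687
y = ρ sin φ = 0.99102 × sin(328.71°) = -0.51470

0.847 -0.515 1.242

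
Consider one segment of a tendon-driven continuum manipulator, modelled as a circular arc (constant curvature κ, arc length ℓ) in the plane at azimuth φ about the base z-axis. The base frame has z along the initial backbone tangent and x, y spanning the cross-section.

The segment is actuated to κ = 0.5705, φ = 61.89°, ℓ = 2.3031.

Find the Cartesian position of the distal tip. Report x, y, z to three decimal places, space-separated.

θ = κ·ℓ = 0.5705 × 2.3031 = 1.31392 rad
ρ = (1 − cos θ)/κ = (1 − 0.25406)/0.5705 = 1.30752
z = sin θ / κ = 0.96719/0.5705 = 1.69533
x = ρ cos φ = 1.30752 × cos(61.89°) = 0.61606
y = ρ sin φ = 1.30752 × sin(61.89°) = 1.15329

0.616 1.153 1.695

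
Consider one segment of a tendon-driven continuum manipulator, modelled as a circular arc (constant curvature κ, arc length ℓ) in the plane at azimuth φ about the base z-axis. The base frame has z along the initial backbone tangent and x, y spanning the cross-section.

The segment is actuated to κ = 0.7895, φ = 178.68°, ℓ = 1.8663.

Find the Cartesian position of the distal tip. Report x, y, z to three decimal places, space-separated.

θ = κ·ℓ = 0.7895 × 1.8663 = 1.47344 rad
ρ = (1 − cos θ)/κ = (1 − 0.09720)/0.7895 = 1.14351
z = sin θ / κ = 0.99526/0.7895 = 1.26063
x = ρ cos φ = 1.14351 × cos(178.68°) = -1.14321
y = ρ sin φ = 1.14351 × sin(178.68°) = 0.02634

-1.143 0.026 1.261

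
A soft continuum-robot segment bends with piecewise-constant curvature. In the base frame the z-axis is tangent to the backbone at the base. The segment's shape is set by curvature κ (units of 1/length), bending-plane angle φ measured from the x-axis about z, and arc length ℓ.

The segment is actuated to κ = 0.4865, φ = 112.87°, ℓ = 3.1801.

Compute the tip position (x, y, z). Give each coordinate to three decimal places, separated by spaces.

-0.780 1.849 2.055

θ = κ·ℓ = 0.4865 × 3.1801 = 1.54712 rad
ρ = (1 − cos θ)/κ = (1 − 0.02368)/0.4865 = 2.00683
z = sin θ / κ = 0.99972/0.4865 = 2.05492
x = ρ cos φ = 2.00683 × cos(112.87°) = -0.77994
y = ρ sin φ = 2.00683 × sin(112.87°) = 1.84907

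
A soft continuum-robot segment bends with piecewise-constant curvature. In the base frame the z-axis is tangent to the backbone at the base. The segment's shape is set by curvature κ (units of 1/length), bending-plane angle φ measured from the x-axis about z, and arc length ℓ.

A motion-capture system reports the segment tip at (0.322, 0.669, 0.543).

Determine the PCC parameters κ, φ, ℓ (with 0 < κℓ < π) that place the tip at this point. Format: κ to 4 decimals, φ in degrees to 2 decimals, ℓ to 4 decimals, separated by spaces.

1.7550 64.30 1.0705

ρ = √(x²+y²) = √(0.322² + 0.669²) = 0.74246
φ = atan2(y, x) mod 360° = atan2(0.669, 0.322) = 64.2978°
|p|² = ρ² + z² = 0.74246² + 0.543² = 0.84609
κ = 2ρ / |p|² = 2×0.74246 / 0.84609 = 1.75503
θ = 2·atan2(ρ, z) = 2·atan2(0.74246, 0.543) = 1.87867 rad
ℓ = θ/κ = 1.87867/1.75503 = 1.07045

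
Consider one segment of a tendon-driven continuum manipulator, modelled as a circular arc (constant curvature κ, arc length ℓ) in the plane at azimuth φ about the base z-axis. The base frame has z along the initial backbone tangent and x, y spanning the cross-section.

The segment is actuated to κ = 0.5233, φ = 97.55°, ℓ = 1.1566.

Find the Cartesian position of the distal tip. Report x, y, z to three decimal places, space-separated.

-0.045 0.337 1.087

θ = κ·ℓ = 0.5233 × 1.1566 = 0.60525 rad
ρ = (1 − cos θ)/κ = (1 − 0.82236)/0.5233 = 0.33946
z = sin θ / κ = 0.56897/0.5233 = 1.08727
x = ρ cos φ = 0.33946 × cos(97.55°) = -0.04460
y = ρ sin φ = 0.33946 × sin(97.55°) = 0.33652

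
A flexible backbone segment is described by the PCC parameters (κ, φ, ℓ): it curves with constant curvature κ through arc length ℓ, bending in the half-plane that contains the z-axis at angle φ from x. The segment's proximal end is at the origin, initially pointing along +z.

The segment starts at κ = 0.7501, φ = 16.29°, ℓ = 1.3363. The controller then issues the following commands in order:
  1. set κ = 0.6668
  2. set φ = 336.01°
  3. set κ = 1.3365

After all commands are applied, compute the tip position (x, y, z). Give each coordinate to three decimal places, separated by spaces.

0.830 -0.369 0.731

initial: κ=0.7501, φ=16.29°, ℓ=1.3363
cmd 1: set κ=0.6668 → (κ,φ,ℓ)=(0.6668,16.29°,1.3363) → tip=(0.5346,0.1562,1.1664)
cmd 2: set φ=336.01° → (κ,φ,ℓ)=(0.6668,336.01°,1.3363) → tip=(0.5089,-0.2265,1.1664)
cmd 3: set κ=1.3365 → (κ,φ,ℓ)=(1.3365,336.01°,1.3363) → tip=(0.8295,-0.3692,0.7310)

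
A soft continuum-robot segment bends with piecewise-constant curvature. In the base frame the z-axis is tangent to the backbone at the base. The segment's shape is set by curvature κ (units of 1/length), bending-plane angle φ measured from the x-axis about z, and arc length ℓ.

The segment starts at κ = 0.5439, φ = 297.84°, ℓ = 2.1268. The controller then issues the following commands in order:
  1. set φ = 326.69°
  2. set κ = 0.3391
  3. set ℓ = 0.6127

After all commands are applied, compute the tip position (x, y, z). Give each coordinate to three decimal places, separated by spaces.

initial: κ=0.5439, φ=297.84°, ℓ=2.1268
cmd 1: set φ=326.69° → (κ,φ,ℓ)=(0.5439,326.69°,2.1268) → tip=(0.9184,-0.6035,1.6832)
cmd 2: set κ=0.3391 → (κ,φ,ℓ)=(0.3391,326.69°,2.1268) → tip=(0.6136,-0.4032,1.9472)
cmd 3: set ℓ=0.6127 → (κ,φ,ℓ)=(0.3391,326.69°,0.6127) → tip=(0.0530,-0.0348,0.6083)

0.053 -0.035 0.608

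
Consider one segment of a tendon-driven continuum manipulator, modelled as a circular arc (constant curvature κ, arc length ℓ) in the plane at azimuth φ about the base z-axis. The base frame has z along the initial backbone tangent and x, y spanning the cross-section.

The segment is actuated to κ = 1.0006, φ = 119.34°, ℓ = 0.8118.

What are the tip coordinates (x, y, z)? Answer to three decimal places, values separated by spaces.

-0.153 0.272 0.725

θ = κ·ℓ = 1.0006 × 0.8118 = 0.81229 rad
ρ = (1 − cos θ)/κ = (1 − 0.68784)/1.0006 = 0.31197
z = sin θ / κ = 0.72586/1.0006 = 0.72543
x = ρ cos φ = 0.31197 × cos(119.34°) = -0.15286
y = ρ sin φ = 0.31197 × sin(119.34°) = 0.27196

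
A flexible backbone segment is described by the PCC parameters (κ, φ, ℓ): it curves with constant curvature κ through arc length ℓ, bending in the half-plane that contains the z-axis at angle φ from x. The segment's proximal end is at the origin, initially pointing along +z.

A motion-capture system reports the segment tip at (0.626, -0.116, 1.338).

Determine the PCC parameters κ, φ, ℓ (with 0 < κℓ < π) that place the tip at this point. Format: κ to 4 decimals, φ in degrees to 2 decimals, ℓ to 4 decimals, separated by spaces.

0.5799 349.50 1.5316

ρ = √(x²+y²) = √(0.626² + -0.116²) = 0.63666
φ = atan2(y, x) mod 360° = atan2(-0.116, 0.626) = 349.5020°
|p|² = ρ² + z² = 0.63666² + 1.338² = 2.19558
κ = 2ρ / |p|² = 2×0.63666 / 2.19558 = 0.57995
θ = 2·atan2(ρ, z) = 2·atan2(0.63666, 1.338) = 0.88825 rad
ℓ = θ/κ = 0.88825/0.57995 = 1.53160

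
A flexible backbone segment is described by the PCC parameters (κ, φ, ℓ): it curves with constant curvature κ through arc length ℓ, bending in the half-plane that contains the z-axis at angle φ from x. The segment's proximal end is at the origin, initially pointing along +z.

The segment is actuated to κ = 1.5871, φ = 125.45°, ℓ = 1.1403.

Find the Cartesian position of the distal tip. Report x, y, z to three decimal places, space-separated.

-0.452 0.635 0.612

θ = κ·ℓ = 1.5871 × 1.1403 = 1.80977 rad
ρ = (1 − cos θ)/κ = (1 − -0.23671)/1.5871 = 0.77922
z = sin θ / κ = 0.97158/1.5871 = 0.61217
x = ρ cos φ = 0.77922 × cos(125.45°) = -0.45194
y = ρ sin φ = 0.77922 × sin(125.45°) = 0.63477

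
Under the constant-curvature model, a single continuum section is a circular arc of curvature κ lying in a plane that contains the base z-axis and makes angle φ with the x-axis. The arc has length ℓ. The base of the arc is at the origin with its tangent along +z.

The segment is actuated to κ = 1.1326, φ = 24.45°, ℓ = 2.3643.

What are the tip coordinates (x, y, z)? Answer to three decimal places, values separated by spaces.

1.523 0.692 0.395

θ = κ·ℓ = 1.1326 × 2.3643 = 2.67781 rad
ρ = (1 − cos θ)/κ = (1 − -0.89437)/1.1326 = 1.67258
z = sin θ / κ = 0.44734/1.1326 = 0.39497
x = ρ cos φ = 1.67258 × cos(24.45°) = 1.52259
y = ρ sin φ = 1.67258 × sin(24.45°) = 0.69228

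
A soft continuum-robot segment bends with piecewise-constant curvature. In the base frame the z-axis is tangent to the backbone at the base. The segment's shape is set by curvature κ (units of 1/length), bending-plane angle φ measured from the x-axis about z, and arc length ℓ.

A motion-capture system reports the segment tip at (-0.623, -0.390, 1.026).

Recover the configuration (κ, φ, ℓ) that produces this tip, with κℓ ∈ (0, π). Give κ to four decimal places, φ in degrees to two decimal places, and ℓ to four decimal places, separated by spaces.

0.9228 212.05 1.3472

ρ = √(x²+y²) = √(-0.623² + -0.390²) = 0.73500
φ = atan2(y, x) mod 360° = atan2(-0.390, -0.623) = 212.0467°
|p|² = ρ² + z² = 0.73500² + 1.026² = 1.59291
κ = 2ρ / |p|² = 2×0.73500 / 1.59291 = 0.92285
θ = 2·atan2(ρ, z) = 2·atan2(0.73500, 1.026) = 1.24327 rad
ℓ = θ/κ = 1.24327/0.92285 = 1.34721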